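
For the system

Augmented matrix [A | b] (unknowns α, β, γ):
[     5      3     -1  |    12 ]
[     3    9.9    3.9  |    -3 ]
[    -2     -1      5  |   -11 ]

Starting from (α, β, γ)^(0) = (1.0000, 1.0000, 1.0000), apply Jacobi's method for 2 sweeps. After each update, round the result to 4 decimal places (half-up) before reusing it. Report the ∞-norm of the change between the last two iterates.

0.7212

Iteration 1:
  α = (12 - (3)·1.0000 - (-1)·1.0000) / (5) = 2.0000
  β = (-3 - (3)·1.0000 - (3.9)·1.0000) / (9.9) = -1.0000
  γ = (-11 - (-2)·1.0000 - (-1)·1.0000) / (5) = -1.6000
Iteration 2:
  α = (12 - (3)·-1.0000 - (-1)·-1.6000) / (5) = 2.6800
  β = (-3 - (3)·2.0000 - (3.9)·-1.6000) / (9.9) = -0.2788
  γ = (-11 - (-2)·2.0000 - (-1)·-1.0000) / (5) = -1.6000
Change: (0.6800, 0.7212, 0.0000) → max |·| = 0.7212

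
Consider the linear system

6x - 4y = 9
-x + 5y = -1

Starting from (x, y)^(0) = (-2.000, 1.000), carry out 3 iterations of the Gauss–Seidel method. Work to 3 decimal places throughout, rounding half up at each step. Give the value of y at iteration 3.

Iteration 1:
  x = (9 - (-4)·1.000) / (6) = 2.167
  y = (-1 - (-1)·2.167) / (5) = 0.233
Iteration 2:
  x = (9 - (-4)·0.233) / (6) = 1.655
  y = (-1 - (-1)·1.655) / (5) = 0.131
Iteration 3:
  x = (9 - (-4)·0.131) / (6) = 1.587
  y = (-1 - (-1)·1.587) / (5) = 0.117

0.117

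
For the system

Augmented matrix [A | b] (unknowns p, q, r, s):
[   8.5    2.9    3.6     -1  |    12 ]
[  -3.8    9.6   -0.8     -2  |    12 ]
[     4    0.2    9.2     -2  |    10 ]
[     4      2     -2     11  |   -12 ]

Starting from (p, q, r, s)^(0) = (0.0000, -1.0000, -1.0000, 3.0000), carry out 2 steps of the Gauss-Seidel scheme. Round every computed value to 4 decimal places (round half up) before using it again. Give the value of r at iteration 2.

0.5761

Iteration 1:
  p = (12 - (2.9)·-1.0000 - (3.6)·-1.0000 - (-1)·3.0000) / (8.5) = 2.5294
  q = (12 - (-3.8)·2.5294 - (-0.8)·-1.0000 - (-2)·3.0000) / (9.6) = 2.7929
  r = (10 - (4)·2.5294 - (0.2)·2.7929 - (-2)·3.0000) / (9.2) = 0.5787
  s = (-12 - (4)·2.5294 - (2)·2.7929 - (-2)·0.5787) / (11) = -2.4133
Iteration 2:
  p = (12 - (2.9)·2.7929 - (3.6)·0.5787 - (-1)·-2.4133) / (8.5) = -0.0701
  q = (12 - (-3.8)·-0.0701 - (-0.8)·0.5787 - (-2)·-2.4133) / (9.6) = 0.7677
  r = (10 - (4)·-0.0701 - (0.2)·0.7677 - (-2)·-2.4133) / (9.2) = 0.5761
  s = (-12 - (4)·-0.0701 - (2)·0.7677 - (-2)·0.5761) / (11) = -1.1003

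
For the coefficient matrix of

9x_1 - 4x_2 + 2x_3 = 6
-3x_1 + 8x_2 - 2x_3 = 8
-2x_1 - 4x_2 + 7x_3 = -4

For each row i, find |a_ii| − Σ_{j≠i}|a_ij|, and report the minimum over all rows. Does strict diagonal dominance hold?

1

row 1: |9| − (4+2) = 3
row 2: |8| − (3+2) = 3
row 3: |7| − (2+4) = 1
minimum over rows = 1 → strictly diagonally dominant (convergence guaranteed)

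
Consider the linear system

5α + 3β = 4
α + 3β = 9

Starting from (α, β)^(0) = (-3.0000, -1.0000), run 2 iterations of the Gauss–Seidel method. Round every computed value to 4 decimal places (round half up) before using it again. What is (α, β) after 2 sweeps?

Iteration 1:
  α = (4 - (3)·-1.0000) / (5) = 1.4000
  β = (9 - (1)·1.4000) / (3) = 2.5333
Iteration 2:
  α = (4 - (3)·2.5333) / (5) = -0.7200
  β = (9 - (1)·-0.7200) / (3) = 3.2400

(-0.7200, 3.2400)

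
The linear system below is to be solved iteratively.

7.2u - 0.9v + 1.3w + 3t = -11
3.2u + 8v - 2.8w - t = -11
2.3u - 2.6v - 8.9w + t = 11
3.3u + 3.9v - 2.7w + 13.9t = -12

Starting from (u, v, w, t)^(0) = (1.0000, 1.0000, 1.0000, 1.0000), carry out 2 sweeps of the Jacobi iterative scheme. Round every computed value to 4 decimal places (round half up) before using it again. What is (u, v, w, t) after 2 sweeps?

(-0.9867, -1.1284, -1.5064, -0.2485)

Iteration 1:
  u = (-11 - (-0.9)·1.0000 - (1.3)·1.0000 - (3)·1.0000) / (7.2) = -2.0000
  v = (-11 - (3.2)·1.0000 - (-2.8)·1.0000 - (-1)·1.0000) / (8) = -1.3000
  w = (11 - (2.3)·1.0000 - (-2.6)·1.0000 - (1)·1.0000) / (-8.9) = -1.1573
  t = (-12 - (3.3)·1.0000 - (3.9)·1.0000 - (-2.7)·1.0000) / (13.9) = -1.1871
Iteration 2:
  u = (-11 - (-0.9)·-1.3000 - (1.3)·-1.1573 - (3)·-1.1871) / (7.2) = -0.9867
  v = (-11 - (3.2)·-2.0000 - (-2.8)·-1.1573 - (-1)·-1.1871) / (8) = -1.1284
  w = (11 - (2.3)·-2.0000 - (-2.6)·-1.3000 - (1)·-1.1871) / (-8.9) = -1.5064
  t = (-12 - (3.3)·-2.0000 - (3.9)·-1.3000 - (-2.7)·-1.1573) / (13.9) = -0.2485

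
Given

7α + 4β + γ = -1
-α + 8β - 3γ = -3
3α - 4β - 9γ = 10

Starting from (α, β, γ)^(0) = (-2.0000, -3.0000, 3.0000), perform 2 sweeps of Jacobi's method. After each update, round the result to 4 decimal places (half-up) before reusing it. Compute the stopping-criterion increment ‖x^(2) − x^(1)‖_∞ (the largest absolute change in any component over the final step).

Iteration 1:
  α = (-1 - (4)·-3.0000 - (1)·3.0000) / (7) = 1.1429
  β = (-3 - (-1)·-2.0000 - (-3)·3.0000) / (8) = 0.5000
  γ = (10 - (3)·-2.0000 - (-4)·-3.0000) / (-9) = -0.4444
Iteration 2:
  α = (-1 - (4)·0.5000 - (1)·-0.4444) / (7) = -0.3651
  β = (-3 - (-1)·1.1429 - (-3)·-0.4444) / (8) = -0.3988
  γ = (10 - (3)·1.1429 - (-4)·0.5000) / (-9) = -0.9524
Change: (-1.5080, -0.8988, -0.5080) → max |·| = 1.5080

1.5080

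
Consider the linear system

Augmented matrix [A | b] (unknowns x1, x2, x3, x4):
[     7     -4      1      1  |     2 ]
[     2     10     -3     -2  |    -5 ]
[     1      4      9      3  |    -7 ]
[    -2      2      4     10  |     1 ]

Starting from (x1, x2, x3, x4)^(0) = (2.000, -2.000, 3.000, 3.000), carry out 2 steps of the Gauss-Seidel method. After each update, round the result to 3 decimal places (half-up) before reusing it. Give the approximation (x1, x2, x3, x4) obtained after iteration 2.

Iteration 1:
  x1 = (2 - (-4)·-2.000 - (1)·3.000 - (1)·3.000) / (7) = -1.714
  x2 = (-5 - (2)·-1.714 - (-3)·3.000 - (-2)·3.000) / (10) = 1.343
  x3 = (-7 - (1)·-1.714 - (4)·1.343 - (3)·3.000) / (9) = -2.184
  x4 = (1 - (-2)·-1.714 - (2)·1.343 - (4)·-2.184) / (10) = 0.362
Iteration 2:
  x1 = (2 - (-4)·1.343 - (1)·-2.184 - (1)·0.362) / (7) = 1.313
  x2 = (-5 - (2)·1.313 - (-3)·-2.184 - (-2)·0.362) / (10) = -1.345
  x3 = (-7 - (1)·1.313 - (4)·-1.345 - (3)·0.362) / (9) = -0.447
  x4 = (1 - (-2)·1.313 - (2)·-1.345 - (4)·-0.447) / (10) = 0.810

(1.313, -1.345, -0.447, 0.810)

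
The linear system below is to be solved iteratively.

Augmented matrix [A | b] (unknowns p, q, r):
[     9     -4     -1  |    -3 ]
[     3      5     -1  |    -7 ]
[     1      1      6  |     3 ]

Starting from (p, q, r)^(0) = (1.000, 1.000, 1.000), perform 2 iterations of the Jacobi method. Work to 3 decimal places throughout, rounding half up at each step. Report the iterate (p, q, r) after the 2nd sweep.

Iteration 1:
  p = (-3 - (-4)·1.000 - (-1)·1.000) / (9) = 0.222
  q = (-7 - (3)·1.000 - (-1)·1.000) / (5) = -1.800
  r = (3 - (1)·1.000 - (1)·1.000) / (6) = 0.167
Iteration 2:
  p = (-3 - (-4)·-1.800 - (-1)·0.167) / (9) = -1.115
  q = (-7 - (3)·0.222 - (-1)·0.167) / (5) = -1.500
  r = (3 - (1)·0.222 - (1)·-1.800) / (6) = 0.763

(-1.115, -1.500, 0.763)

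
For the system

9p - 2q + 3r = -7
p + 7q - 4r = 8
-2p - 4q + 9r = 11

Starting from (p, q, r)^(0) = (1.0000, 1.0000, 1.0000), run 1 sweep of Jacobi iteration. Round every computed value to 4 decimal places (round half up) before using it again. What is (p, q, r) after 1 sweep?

(-0.8889, 1.5714, 1.8889)

Iteration 1:
  p = (-7 - (-2)·1.0000 - (3)·1.0000) / (9) = -0.8889
  q = (8 - (1)·1.0000 - (-4)·1.0000) / (7) = 1.5714
  r = (11 - (-2)·1.0000 - (-4)·1.0000) / (9) = 1.8889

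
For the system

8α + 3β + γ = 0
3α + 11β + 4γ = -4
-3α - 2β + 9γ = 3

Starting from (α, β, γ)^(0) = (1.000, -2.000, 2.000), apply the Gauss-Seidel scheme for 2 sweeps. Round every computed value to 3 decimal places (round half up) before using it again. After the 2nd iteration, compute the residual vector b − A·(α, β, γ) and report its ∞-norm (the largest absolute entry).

Iteration 1:
  α = (0 - (3)·-2.000 - (1)·2.000) / (8) = 0.500
  β = (-4 - (3)·0.500 - (4)·2.000) / (11) = -1.227
  γ = (3 - (-3)·0.500 - (-2)·-1.227) / (9) = 0.227
Iteration 2:
  α = (0 - (3)·-1.227 - (1)·0.227) / (8) = 0.432
  β = (-4 - (3)·0.432 - (4)·0.227) / (11) = -0.564
  γ = (3 - (-3)·0.432 - (-2)·-0.564) / (9) = 0.352
Residual b − A·x = (-2.116, -0.500, 0.000); ∞-norm = 2.116

2.116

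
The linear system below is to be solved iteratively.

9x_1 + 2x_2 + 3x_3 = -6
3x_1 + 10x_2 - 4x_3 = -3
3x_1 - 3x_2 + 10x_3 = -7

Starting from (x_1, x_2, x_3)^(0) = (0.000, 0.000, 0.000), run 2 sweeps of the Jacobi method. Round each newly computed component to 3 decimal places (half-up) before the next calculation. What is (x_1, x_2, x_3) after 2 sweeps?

Iteration 1:
  x_1 = (-6 - (2)·0.000 - (3)·0.000) / (9) = -0.667
  x_2 = (-3 - (3)·0.000 - (-4)·0.000) / (10) = -0.300
  x_3 = (-7 - (3)·0.000 - (-3)·0.000) / (10) = -0.700
Iteration 2:
  x_1 = (-6 - (2)·-0.300 - (3)·-0.700) / (9) = -0.367
  x_2 = (-3 - (3)·-0.667 - (-4)·-0.700) / (10) = -0.380
  x_3 = (-7 - (3)·-0.667 - (-3)·-0.300) / (10) = -0.590

(-0.367, -0.380, -0.590)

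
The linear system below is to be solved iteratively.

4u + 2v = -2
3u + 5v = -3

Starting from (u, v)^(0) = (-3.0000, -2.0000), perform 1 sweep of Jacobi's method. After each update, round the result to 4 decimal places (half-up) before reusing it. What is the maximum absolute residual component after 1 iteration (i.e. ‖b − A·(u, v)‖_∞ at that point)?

10.5000

Iteration 1:
  u = (-2 - (2)·-2.0000) / (4) = 0.5000
  v = (-3 - (3)·-3.0000) / (5) = 1.2000
Residual b − A·x = (-6.4000, -10.5000); ∞-norm = 10.5000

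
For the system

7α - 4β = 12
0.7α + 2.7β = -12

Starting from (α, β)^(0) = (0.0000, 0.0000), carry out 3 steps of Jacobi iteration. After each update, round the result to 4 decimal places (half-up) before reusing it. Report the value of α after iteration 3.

-1.0794

Iteration 1:
  α = (12 - (-4)·0.0000) / (7) = 1.7143
  β = (-12 - (0.7)·0.0000) / (2.7) = -4.4444
Iteration 2:
  α = (12 - (-4)·-4.4444) / (7) = -0.8254
  β = (-12 - (0.7)·1.7143) / (2.7) = -4.8889
Iteration 3:
  α = (12 - (-4)·-4.8889) / (7) = -1.0794
  β = (-12 - (0.7)·-0.8254) / (2.7) = -4.2305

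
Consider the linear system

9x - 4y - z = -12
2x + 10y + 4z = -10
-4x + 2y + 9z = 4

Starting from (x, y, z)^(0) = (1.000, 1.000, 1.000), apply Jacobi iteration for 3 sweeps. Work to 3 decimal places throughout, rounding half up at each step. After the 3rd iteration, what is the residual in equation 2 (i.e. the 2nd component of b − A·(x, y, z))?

2.170

Iteration 1:
  x = (-12 - (-4)·1.000 - (-1)·1.000) / (9) = -0.778
  y = (-10 - (2)·1.000 - (4)·1.000) / (10) = -1.600
  z = (4 - (-4)·1.000 - (2)·1.000) / (9) = 0.667
Iteration 2:
  x = (-12 - (-4)·-1.600 - (-1)·0.667) / (9) = -1.970
  y = (-10 - (2)·-0.778 - (4)·0.667) / (10) = -1.111
  z = (4 - (-4)·-0.778 - (2)·-1.600) / (9) = 0.454
Iteration 3:
  x = (-12 - (-4)·-1.111 - (-1)·0.454) / (9) = -1.777
  y = (-10 - (2)·-1.970 - (4)·0.454) / (10) = -0.788
  z = (4 - (-4)·-1.970 - (2)·-1.111) / (9) = -0.184
Residual b − A·x = (0.657, 2.170, 0.124)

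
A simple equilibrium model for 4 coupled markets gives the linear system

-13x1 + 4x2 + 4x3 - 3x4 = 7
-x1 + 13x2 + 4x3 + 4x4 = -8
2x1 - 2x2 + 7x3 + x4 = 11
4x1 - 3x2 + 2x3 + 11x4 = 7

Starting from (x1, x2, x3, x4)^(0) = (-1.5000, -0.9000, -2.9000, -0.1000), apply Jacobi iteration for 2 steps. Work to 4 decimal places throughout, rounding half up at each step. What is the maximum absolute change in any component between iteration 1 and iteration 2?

1.9283

Iteration 1:
  x1 = (7 - (4)·-0.9000 - (4)·-2.9000 - (-3)·-0.1000) / (-13) = -1.6846
  x2 = (-8 - (-1)·-1.5000 - (4)·-2.9000 - (4)·-0.1000) / (13) = 0.1923
  x3 = (11 - (2)·-1.5000 - (-2)·-0.9000 - (1)·-0.1000) / (7) = 1.7571
  x4 = (7 - (4)·-1.5000 - (-3)·-0.9000 - (2)·-2.9000) / (11) = 1.4636
Iteration 2:
  x1 = (7 - (4)·0.1923 - (4)·1.7571 - (-3)·1.4636) / (-13) = -0.2764
  x2 = (-8 - (-1)·-1.6846 - (4)·1.7571 - (4)·1.4636) / (13) = -1.7360
  x3 = (11 - (2)·-1.6846 - (-2)·0.1923 - (1)·1.4636) / (7) = 1.8986
  x4 = (7 - (4)·-1.6846 - (-3)·0.1923 - (2)·1.7571) / (11) = 0.9819
Change: (1.4082, -1.9283, 0.1415, -0.4817) → max |·| = 1.9283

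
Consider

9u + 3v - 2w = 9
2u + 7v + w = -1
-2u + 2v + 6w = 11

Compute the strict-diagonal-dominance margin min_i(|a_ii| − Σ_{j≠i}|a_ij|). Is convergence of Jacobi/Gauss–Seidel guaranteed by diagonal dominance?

row 1: |9| − (3+2) = 4
row 2: |7| − (2+1) = 4
row 3: |6| − (2+2) = 2
minimum over rows = 2 → strictly diagonally dominant (convergence guaranteed)

2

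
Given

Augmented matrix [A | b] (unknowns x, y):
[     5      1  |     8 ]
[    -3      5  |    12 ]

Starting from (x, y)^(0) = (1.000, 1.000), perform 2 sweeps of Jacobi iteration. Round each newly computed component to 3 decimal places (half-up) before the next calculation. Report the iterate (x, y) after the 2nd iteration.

(1.000, 3.240)

Iteration 1:
  x = (8 - (1)·1.000) / (5) = 1.400
  y = (12 - (-3)·1.000) / (5) = 3.000
Iteration 2:
  x = (8 - (1)·3.000) / (5) = 1.000
  y = (12 - (-3)·1.400) / (5) = 3.240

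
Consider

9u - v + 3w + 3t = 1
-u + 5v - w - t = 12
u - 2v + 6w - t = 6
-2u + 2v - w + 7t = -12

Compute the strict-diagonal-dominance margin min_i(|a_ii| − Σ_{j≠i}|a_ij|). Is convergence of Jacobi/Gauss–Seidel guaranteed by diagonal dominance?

row 1: |9| − (1+3+3) = 2
row 2: |5| − (1+1+1) = 2
row 3: |6| − (1+2+1) = 2
row 4: |7| − (2+2+1) = 2
minimum over rows = 2 → strictly diagonally dominant (convergence guaranteed)

2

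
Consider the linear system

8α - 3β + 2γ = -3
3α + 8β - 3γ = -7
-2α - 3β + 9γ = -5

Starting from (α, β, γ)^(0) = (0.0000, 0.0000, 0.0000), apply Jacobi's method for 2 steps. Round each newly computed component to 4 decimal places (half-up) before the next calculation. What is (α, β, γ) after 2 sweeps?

(-0.5642, -0.9427, -0.9306)

Iteration 1:
  α = (-3 - (-3)·0.0000 - (2)·0.0000) / (8) = -0.3750
  β = (-7 - (3)·0.0000 - (-3)·0.0000) / (8) = -0.8750
  γ = (-5 - (-2)·0.0000 - (-3)·0.0000) / (9) = -0.5556
Iteration 2:
  α = (-3 - (-3)·-0.8750 - (2)·-0.5556) / (8) = -0.5642
  β = (-7 - (3)·-0.3750 - (-3)·-0.5556) / (8) = -0.9427
  γ = (-5 - (-2)·-0.3750 - (-3)·-0.8750) / (9) = -0.9306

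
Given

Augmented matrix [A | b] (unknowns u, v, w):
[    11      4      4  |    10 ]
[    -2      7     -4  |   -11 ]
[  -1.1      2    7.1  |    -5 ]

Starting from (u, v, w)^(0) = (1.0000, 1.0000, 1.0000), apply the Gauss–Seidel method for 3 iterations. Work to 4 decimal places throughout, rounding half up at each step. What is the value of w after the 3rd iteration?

-0.1387

Iteration 1:
  u = (10 - (4)·1.0000 - (4)·1.0000) / (11) = 0.1818
  v = (-11 - (-2)·0.1818 - (-4)·1.0000) / (7) = -0.9481
  w = (-5 - (-1.1)·0.1818 - (2)·-0.9481) / (7.1) = -0.4090
Iteration 2:
  u = (10 - (4)·-0.9481 - (4)·-0.4090) / (11) = 1.4026
  v = (-11 - (-2)·1.4026 - (-4)·-0.4090) / (7) = -1.4044
  w = (-5 - (-1.1)·1.4026 - (2)·-1.4044) / (7.1) = -0.0913
Iteration 3:
  u = (10 - (4)·-1.4044 - (4)·-0.0913) / (11) = 1.4530
  v = (-11 - (-2)·1.4530 - (-4)·-0.0913) / (7) = -1.2085
  w = (-5 - (-1.1)·1.4530 - (2)·-1.2085) / (7.1) = -0.1387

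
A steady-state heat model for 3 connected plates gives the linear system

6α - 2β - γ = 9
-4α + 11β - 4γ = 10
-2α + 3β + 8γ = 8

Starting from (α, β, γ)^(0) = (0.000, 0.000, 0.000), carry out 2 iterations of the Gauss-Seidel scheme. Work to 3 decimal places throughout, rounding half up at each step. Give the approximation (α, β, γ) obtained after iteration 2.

Iteration 1:
  α = (9 - (-2)·0.000 - (-1)·0.000) / (6) = 1.500
  β = (10 - (-4)·1.500 - (-4)·0.000) / (11) = 1.455
  γ = (8 - (-2)·1.500 - (3)·1.455) / (8) = 0.829
Iteration 2:
  α = (9 - (-2)·1.455 - (-1)·0.829) / (6) = 2.123
  β = (10 - (-4)·2.123 - (-4)·0.829) / (11) = 1.983
  γ = (8 - (-2)·2.123 - (3)·1.983) / (8) = 0.787

(2.123, 1.983, 0.787)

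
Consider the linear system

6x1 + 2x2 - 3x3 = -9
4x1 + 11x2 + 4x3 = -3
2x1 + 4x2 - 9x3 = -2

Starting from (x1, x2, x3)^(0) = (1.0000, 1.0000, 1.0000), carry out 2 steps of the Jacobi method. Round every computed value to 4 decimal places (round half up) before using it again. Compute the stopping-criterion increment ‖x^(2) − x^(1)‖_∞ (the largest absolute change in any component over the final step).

1.4074

Iteration 1:
  x1 = (-9 - (2)·1.0000 - (-3)·1.0000) / (6) = -1.3333
  x2 = (-3 - (4)·1.0000 - (4)·1.0000) / (11) = -1.0000
  x3 = (-2 - (2)·1.0000 - (4)·1.0000) / (-9) = 0.8889
Iteration 2:
  x1 = (-9 - (2)·-1.0000 - (-3)·0.8889) / (6) = -0.7222
  x2 = (-3 - (4)·-1.3333 - (4)·0.8889) / (11) = -0.1111
  x3 = (-2 - (2)·-1.3333 - (4)·-1.0000) / (-9) = -0.5185
Change: (0.6111, 0.8889, -1.4074) → max |·| = 1.4074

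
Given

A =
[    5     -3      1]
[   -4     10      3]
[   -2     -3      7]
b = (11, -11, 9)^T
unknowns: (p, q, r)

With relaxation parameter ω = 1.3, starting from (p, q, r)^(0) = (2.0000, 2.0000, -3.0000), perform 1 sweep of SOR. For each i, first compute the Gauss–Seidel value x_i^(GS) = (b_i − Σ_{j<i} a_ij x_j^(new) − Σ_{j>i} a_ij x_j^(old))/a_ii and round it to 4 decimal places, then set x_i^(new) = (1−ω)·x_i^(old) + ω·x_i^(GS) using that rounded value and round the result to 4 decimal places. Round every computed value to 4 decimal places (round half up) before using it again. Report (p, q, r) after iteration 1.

Iteration 1:
  p: GS value = (11 - (-3)·2.0000 - (1)·-3.0000) / (5) = 4.0000;  p ← (1−ω)·2.0000 + ω·4.0000 = 4.6000
  q: GS value = (-11 - (-4)·4.6000 - (3)·-3.0000) / (10) = 1.6400;  q ← (1−ω)·2.0000 + ω·1.6400 = 1.5320
  r: GS value = (9 - (-2)·4.6000 - (-3)·1.5320) / (7) = 3.2566;  r ← (1−ω)·-3.0000 + ω·3.2566 = 5.1336

(4.6000, 1.5320, 5.1336)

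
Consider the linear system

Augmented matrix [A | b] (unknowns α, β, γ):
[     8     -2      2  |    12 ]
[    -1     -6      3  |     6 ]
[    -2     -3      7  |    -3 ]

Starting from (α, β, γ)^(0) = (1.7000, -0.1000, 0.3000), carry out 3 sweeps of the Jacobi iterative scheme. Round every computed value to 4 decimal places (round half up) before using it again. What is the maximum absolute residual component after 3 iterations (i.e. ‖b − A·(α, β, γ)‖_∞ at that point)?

Iteration 1:
  α = (12 - (-2)·-0.1000 - (2)·0.3000) / (8) = 1.4000
  β = (6 - (-1)·1.7000 - (3)·0.3000) / (-6) = -1.1333
  γ = (-3 - (-2)·1.7000 - (-3)·-0.1000) / (7) = 0.0143
Iteration 2:
  α = (12 - (-2)·-1.1333 - (2)·0.0143) / (8) = 1.2131
  β = (6 - (-1)·1.4000 - (3)·0.0143) / (-6) = -1.2262
  γ = (-3 - (-2)·1.4000 - (-3)·-1.1333) / (7) = -0.5143
Iteration 3:
  α = (12 - (-2)·-1.2262 - (2)·-0.5143) / (8) = 1.3220
  β = (6 - (-1)·1.2131 - (3)·-0.5143) / (-6) = -1.4593
  γ = (-3 - (-2)·1.2131 - (-3)·-1.2262) / (7) = -0.6075
Residual b − A·x = (-0.2796, 0.3887, -0.4814); ∞-norm = 0.4814

0.4814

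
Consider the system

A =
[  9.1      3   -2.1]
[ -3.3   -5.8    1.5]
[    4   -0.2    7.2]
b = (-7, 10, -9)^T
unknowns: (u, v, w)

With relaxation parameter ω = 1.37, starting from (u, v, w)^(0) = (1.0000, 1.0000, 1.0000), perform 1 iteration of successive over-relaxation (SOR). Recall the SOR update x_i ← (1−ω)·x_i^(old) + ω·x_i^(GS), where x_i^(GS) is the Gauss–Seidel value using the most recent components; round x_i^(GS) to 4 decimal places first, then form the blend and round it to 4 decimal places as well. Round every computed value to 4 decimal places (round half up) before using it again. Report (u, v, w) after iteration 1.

(-1.5593, -1.1623, -0.9399)

Iteration 1:
  u: GS value = (-7 - (3)·1.0000 - (-2.1)·1.0000) / (9.1) = -0.8681;  u ← (1−ω)·1.0000 + ω·-0.8681 = -1.5593
  v: GS value = (10 - (-3.3)·-1.5593 - (1.5)·1.0000) / (-5.8) = -0.5783;  v ← (1−ω)·1.0000 + ω·-0.5783 = -1.1623
  w: GS value = (-9 - (4)·-1.5593 - (-0.2)·-1.1623) / (7.2) = -0.4160;  w ← (1−ω)·1.0000 + ω·-0.4160 = -0.9399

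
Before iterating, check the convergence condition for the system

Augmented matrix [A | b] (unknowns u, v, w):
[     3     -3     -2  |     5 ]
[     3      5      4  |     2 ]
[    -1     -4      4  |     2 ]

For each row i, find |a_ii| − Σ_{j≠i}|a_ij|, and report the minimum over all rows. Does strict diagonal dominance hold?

row 1: |3| − (3+2) = -2
row 2: |5| − (3+4) = -2
row 3: |4| − (1+4) = -1
minimum over rows = -2 → not strictly diagonally dominant

-2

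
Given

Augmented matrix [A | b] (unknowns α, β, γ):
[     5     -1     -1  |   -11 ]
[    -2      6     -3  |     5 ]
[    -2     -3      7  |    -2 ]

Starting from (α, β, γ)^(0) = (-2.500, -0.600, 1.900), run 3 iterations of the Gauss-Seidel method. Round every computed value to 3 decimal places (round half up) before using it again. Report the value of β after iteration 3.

-0.400

Iteration 1:
  α = (-11 - (-1)·-0.600 - (-1)·1.900) / (5) = -1.940
  β = (5 - (-2)·-1.940 - (-3)·1.900) / (6) = 1.137
  γ = (-2 - (-2)·-1.940 - (-3)·1.137) / (7) = -0.353
Iteration 2:
  α = (-11 - (-1)·1.137 - (-1)·-0.353) / (5) = -2.043
  β = (5 - (-2)·-2.043 - (-3)·-0.353) / (6) = -0.024
  γ = (-2 - (-2)·-2.043 - (-3)·-0.024) / (7) = -0.880
Iteration 3:
  α = (-11 - (-1)·-0.024 - (-1)·-0.880) / (5) = -2.381
  β = (5 - (-2)·-2.381 - (-3)·-0.880) / (6) = -0.400
  γ = (-2 - (-2)·-2.381 - (-3)·-0.400) / (7) = -1.137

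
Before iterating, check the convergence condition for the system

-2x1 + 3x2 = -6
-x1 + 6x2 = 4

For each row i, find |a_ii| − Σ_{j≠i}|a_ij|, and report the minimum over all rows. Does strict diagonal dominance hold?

-1

row 1: |-2| − (3) = -1
row 2: |6| − (1) = 5
minimum over rows = -1 → not strictly diagonally dominant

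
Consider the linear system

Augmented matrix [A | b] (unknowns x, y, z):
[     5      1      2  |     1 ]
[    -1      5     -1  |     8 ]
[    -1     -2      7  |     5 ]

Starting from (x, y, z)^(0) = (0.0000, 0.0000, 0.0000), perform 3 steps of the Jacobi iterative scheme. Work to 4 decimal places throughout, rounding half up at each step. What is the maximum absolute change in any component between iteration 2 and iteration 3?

Iteration 1:
  x = (1 - (1)·0.0000 - (2)·0.0000) / (5) = 0.2000
  y = (8 - (-1)·0.0000 - (-1)·0.0000) / (5) = 1.6000
  z = (5 - (-1)·0.0000 - (-2)·0.0000) / (7) = 0.7143
Iteration 2:
  x = (1 - (1)·1.6000 - (2)·0.7143) / (5) = -0.4057
  y = (8 - (-1)·0.2000 - (-1)·0.7143) / (5) = 1.7829
  z = (5 - (-1)·0.2000 - (-2)·1.6000) / (7) = 1.2000
Iteration 3:
  x = (1 - (1)·1.7829 - (2)·1.2000) / (5) = -0.6366
  y = (8 - (-1)·-0.4057 - (-1)·1.2000) / (5) = 1.7589
  z = (5 - (-1)·-0.4057 - (-2)·1.7829) / (7) = 1.1657
Change: (-0.2309, -0.0240, -0.0343) → max |·| = 0.2309

0.2309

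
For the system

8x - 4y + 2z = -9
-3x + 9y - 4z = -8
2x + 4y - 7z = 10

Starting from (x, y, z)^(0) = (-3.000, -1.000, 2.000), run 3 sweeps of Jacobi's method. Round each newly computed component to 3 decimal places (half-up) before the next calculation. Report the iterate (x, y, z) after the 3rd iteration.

(-1.907, -2.351, -3.327)

Iteration 1:
  x = (-9 - (-4)·-1.000 - (2)·2.000) / (8) = -2.125
  y = (-8 - (-3)·-3.000 - (-4)·2.000) / (9) = -1.000
  z = (10 - (2)·-3.000 - (4)·-1.000) / (-7) = -2.857
Iteration 2:
  x = (-9 - (-4)·-1.000 - (2)·-2.857) / (8) = -0.911
  y = (-8 - (-3)·-2.125 - (-4)·-2.857) / (9) = -2.867
  z = (10 - (2)·-2.125 - (4)·-1.000) / (-7) = -2.607
Iteration 3:
  x = (-9 - (-4)·-2.867 - (2)·-2.607) / (8) = -1.907
  y = (-8 - (-3)·-0.911 - (-4)·-2.607) / (9) = -2.351
  z = (10 - (2)·-0.911 - (4)·-2.867) / (-7) = -3.327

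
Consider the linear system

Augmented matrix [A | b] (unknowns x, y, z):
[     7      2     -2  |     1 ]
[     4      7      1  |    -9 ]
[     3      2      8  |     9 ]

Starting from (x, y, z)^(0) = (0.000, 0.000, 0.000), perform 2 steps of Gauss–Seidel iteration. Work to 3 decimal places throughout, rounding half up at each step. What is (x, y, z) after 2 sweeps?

(0.937, -2.023, 1.279)

Iteration 1:
  x = (1 - (2)·0.000 - (-2)·0.000) / (7) = 0.143
  y = (-9 - (4)·0.143 - (1)·0.000) / (7) = -1.367
  z = (9 - (3)·0.143 - (2)·-1.367) / (8) = 1.413
Iteration 2:
  x = (1 - (2)·-1.367 - (-2)·1.413) / (7) = 0.937
  y = (-9 - (4)·0.937 - (1)·1.413) / (7) = -2.023
  z = (9 - (3)·0.937 - (2)·-2.023) / (8) = 1.279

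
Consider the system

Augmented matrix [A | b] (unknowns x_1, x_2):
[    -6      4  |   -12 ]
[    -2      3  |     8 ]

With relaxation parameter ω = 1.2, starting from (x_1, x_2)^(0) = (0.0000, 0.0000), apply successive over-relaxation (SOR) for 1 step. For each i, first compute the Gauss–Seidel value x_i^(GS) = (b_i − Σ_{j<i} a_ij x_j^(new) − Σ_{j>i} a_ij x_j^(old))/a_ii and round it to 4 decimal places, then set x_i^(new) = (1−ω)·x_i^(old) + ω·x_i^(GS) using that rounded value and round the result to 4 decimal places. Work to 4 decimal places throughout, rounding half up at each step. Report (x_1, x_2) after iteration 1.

Iteration 1:
  x_1: GS value = (-12 - (4)·0.0000) / (-6) = 2.0000;  x_1 ← (1−ω)·0.0000 + ω·2.0000 = 2.4000
  x_2: GS value = (8 - (-2)·2.4000) / (3) = 4.2667;  x_2 ← (1−ω)·0.0000 + ω·4.2667 = 5.1200

(2.4000, 5.1200)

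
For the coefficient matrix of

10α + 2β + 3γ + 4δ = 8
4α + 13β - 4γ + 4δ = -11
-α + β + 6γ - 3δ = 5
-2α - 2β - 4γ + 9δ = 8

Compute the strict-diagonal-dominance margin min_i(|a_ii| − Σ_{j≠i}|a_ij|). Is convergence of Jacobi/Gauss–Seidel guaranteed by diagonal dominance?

1

row 1: |10| − (2+3+4) = 1
row 2: |13| − (4+4+4) = 1
row 3: |6| − (1+1+3) = 1
row 4: |9| − (2+2+4) = 1
minimum over rows = 1 → strictly diagonally dominant (convergence guaranteed)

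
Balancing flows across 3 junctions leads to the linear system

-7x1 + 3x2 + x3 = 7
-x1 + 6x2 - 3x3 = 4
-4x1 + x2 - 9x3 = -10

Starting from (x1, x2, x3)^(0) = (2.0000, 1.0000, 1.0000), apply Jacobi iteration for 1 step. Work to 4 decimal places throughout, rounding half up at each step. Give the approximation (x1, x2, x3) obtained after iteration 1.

(-0.4286, 1.5000, 0.3333)

Iteration 1:
  x1 = (7 - (3)·1.0000 - (1)·1.0000) / (-7) = -0.4286
  x2 = (4 - (-1)·2.0000 - (-3)·1.0000) / (6) = 1.5000
  x3 = (-10 - (-4)·2.0000 - (1)·1.0000) / (-9) = 0.3333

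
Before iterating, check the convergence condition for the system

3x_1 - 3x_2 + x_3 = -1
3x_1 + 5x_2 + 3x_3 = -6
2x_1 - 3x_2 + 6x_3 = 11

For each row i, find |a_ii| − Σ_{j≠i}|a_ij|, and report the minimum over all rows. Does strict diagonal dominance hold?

row 1: |3| − (3+1) = -1
row 2: |5| − (3+3) = -1
row 3: |6| − (2+3) = 1
minimum over rows = -1 → not strictly diagonally dominant

-1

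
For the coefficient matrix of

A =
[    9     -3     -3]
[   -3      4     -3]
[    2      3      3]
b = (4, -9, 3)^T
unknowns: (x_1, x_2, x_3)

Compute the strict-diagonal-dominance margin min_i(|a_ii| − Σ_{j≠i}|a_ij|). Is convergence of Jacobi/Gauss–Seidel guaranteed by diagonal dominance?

row 1: |9| − (3+3) = 3
row 2: |4| − (3+3) = -2
row 3: |3| − (2+3) = -2
minimum over rows = -2 → not strictly diagonally dominant

-2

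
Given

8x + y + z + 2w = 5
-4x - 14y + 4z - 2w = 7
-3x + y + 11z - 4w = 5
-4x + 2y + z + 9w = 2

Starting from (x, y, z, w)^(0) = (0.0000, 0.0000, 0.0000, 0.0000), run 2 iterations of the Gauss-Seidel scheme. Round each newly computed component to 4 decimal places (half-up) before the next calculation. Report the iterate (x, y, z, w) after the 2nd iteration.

(0.4804, -0.5231, 0.8420, 0.4584)

Iteration 1:
  x = (5 - (1)·0.0000 - (1)·0.0000 - (2)·0.0000) / (8) = 0.6250
  y = (7 - (-4)·0.6250 - (4)·0.0000 - (-2)·0.0000) / (-14) = -0.6786
  z = (5 - (-3)·0.6250 - (1)·-0.6786 - (-4)·0.0000) / (11) = 0.6867
  w = (2 - (-4)·0.6250 - (2)·-0.6786 - (1)·0.6867) / (9) = 0.5745
Iteration 2:
  x = (5 - (1)·-0.6786 - (1)·0.6867 - (2)·0.5745) / (8) = 0.4804
  y = (7 - (-4)·0.4804 - (4)·0.6867 - (-2)·0.5745) / (-14) = -0.5231
  z = (5 - (-3)·0.4804 - (1)·-0.5231 - (-4)·0.5745) / (11) = 0.8420
  w = (2 - (-4)·0.4804 - (2)·-0.5231 - (1)·0.8420) / (9) = 0.4584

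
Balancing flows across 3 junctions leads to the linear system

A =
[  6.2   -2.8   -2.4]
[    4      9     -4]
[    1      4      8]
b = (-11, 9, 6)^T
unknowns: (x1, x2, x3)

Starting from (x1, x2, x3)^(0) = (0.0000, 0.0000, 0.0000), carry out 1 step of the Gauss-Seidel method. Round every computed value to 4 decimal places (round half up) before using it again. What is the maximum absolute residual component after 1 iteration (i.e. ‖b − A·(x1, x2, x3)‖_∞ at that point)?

5.1938

Iteration 1:
  x1 = (-11 - (-2.8)·0.0000 - (-2.4)·0.0000) / (6.2) = -1.7742
  x2 = (9 - (4)·-1.7742 - (-4)·0.0000) / (9) = 1.7885
  x3 = (6 - (1)·-1.7742 - (4)·1.7885) / (8) = 0.0775
Residual b − A·x = (5.1938, 0.3103, 0.0002); ∞-norm = 5.1938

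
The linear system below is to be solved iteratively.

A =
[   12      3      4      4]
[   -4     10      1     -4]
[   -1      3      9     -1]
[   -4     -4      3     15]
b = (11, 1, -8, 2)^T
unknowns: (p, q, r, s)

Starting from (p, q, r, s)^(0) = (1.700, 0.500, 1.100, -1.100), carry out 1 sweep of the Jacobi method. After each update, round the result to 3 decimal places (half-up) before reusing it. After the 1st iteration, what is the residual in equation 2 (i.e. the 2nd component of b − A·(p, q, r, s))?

Iteration 1:
  p = (11 - (3)·0.500 - (4)·1.100 - (4)·-1.100) / (12) = 0.792
  q = (1 - (-4)·1.700 - (1)·1.100 - (-4)·-1.100) / (10) = 0.230
  r = (-8 - (-1)·1.700 - (3)·0.500 - (-1)·-1.100) / (9) = -0.989
  s = (2 - (-4)·1.700 - (-4)·0.500 - (3)·1.100) / (15) = 0.500
Residual b − A·x = (2.762, 4.857, 1.503, 1.555)

4.857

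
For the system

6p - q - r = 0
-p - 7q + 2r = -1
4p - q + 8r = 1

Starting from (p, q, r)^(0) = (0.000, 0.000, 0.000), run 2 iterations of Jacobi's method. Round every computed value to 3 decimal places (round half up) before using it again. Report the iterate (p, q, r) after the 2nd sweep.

Iteration 1:
  p = (0 - (-1)·0.000 - (-1)·0.000) / (6) = 0.000
  q = (-1 - (-1)·0.000 - (2)·0.000) / (-7) = 0.143
  r = (1 - (4)·0.000 - (-1)·0.000) / (8) = 0.125
Iteration 2:
  p = (0 - (-1)·0.143 - (-1)·0.125) / (6) = 0.045
  q = (-1 - (-1)·0.000 - (2)·0.125) / (-7) = 0.179
  r = (1 - (4)·0.000 - (-1)·0.143) / (8) = 0.143

(0.045, 0.179, 0.143)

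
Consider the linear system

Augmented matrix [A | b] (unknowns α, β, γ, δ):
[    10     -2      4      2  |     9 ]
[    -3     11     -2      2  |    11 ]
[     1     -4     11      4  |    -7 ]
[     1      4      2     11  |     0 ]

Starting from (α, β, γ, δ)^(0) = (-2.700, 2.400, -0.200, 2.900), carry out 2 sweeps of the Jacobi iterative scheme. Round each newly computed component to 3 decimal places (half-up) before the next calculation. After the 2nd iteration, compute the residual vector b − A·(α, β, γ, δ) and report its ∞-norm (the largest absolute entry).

6.400

Iteration 1:
  α = (9 - (-2)·2.400 - (4)·-0.200 - (2)·2.900) / (10) = 0.880
  β = (11 - (-3)·-2.700 - (-2)·-0.200 - (2)·2.900) / (11) = -0.300
  γ = (-7 - (1)·-2.700 - (-4)·2.400 - (4)·2.900) / (11) = -0.573
  δ = (0 - (1)·-2.700 - (4)·2.400 - (2)·-0.200) / (11) = -0.591
Iteration 2:
  α = (9 - (-2)·-0.300 - (4)·-0.573 - (2)·-0.591) / (10) = 1.187
  β = (11 - (-3)·0.880 - (-2)·-0.573 - (2)·-0.591) / (11) = 1.243
  γ = (-7 - (1)·0.880 - (-4)·-0.300 - (4)·-0.591) / (11) = -0.611
  δ = (0 - (1)·0.880 - (4)·-0.300 - (2)·-0.573) / (11) = 0.133
Residual b − A·x = (1.794, -0.600, 2.974, -6.400); ∞-norm = 6.400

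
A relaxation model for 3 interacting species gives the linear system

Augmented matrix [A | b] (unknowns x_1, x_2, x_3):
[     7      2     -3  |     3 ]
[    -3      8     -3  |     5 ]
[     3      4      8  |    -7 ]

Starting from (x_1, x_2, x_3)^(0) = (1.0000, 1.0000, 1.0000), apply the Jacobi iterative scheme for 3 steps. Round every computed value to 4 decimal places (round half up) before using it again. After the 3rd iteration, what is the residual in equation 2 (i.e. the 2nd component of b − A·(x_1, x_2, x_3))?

4.2222

Iteration 1:
  x_1 = (3 - (2)·1.0000 - (-3)·1.0000) / (7) = 0.5714
  x_2 = (5 - (-3)·1.0000 - (-3)·1.0000) / (8) = 1.3750
  x_3 = (-7 - (3)·1.0000 - (4)·1.0000) / (8) = -1.7500
Iteration 2:
  x_1 = (3 - (2)·1.3750 - (-3)·-1.7500) / (7) = -0.7143
  x_2 = (5 - (-3)·0.5714 - (-3)·-1.7500) / (8) = 0.1830
  x_3 = (-7 - (3)·0.5714 - (4)·1.3750) / (8) = -1.7768
Iteration 3:
  x_1 = (3 - (2)·0.1830 - (-3)·-1.7768) / (7) = -0.3852
  x_2 = (5 - (-3)·-0.7143 - (-3)·-1.7768) / (8) = -0.3092
  x_3 = (-7 - (3)·-0.7143 - (4)·0.1830) / (8) = -0.6986
Residual b − A·x = (4.2190, 4.2222, 0.9812)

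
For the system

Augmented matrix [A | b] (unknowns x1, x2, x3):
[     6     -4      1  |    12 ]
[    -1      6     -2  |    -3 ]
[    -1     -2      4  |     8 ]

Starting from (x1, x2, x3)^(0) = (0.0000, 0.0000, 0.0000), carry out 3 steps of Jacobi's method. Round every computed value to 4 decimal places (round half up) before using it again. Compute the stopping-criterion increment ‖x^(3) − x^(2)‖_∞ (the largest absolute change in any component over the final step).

0.6250

Iteration 1:
  x1 = (12 - (-4)·0.0000 - (1)·0.0000) / (6) = 2.0000
  x2 = (-3 - (-1)·0.0000 - (-2)·0.0000) / (6) = -0.5000
  x3 = (8 - (-1)·0.0000 - (-2)·0.0000) / (4) = 2.0000
Iteration 2:
  x1 = (12 - (-4)·-0.5000 - (1)·2.0000) / (6) = 1.3333
  x2 = (-3 - (-1)·2.0000 - (-2)·2.0000) / (6) = 0.5000
  x3 = (8 - (-1)·2.0000 - (-2)·-0.5000) / (4) = 2.2500
Iteration 3:
  x1 = (12 - (-4)·0.5000 - (1)·2.2500) / (6) = 1.9583
  x2 = (-3 - (-1)·1.3333 - (-2)·2.2500) / (6) = 0.4722
  x3 = (8 - (-1)·1.3333 - (-2)·0.5000) / (4) = 2.5833
Change: (0.6250, -0.0278, 0.3333) → max |·| = 0.6250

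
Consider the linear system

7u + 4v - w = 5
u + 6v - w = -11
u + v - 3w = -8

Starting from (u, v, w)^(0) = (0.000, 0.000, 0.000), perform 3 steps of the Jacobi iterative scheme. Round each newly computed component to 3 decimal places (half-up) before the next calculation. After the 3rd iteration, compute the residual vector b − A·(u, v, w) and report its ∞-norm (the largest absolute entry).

1.782

Iteration 1:
  u = (5 - (4)·0.000 - (-1)·0.000) / (7) = 0.714
  v = (-11 - (1)·0.000 - (-1)·0.000) / (6) = -1.833
  w = (-8 - (1)·0.000 - (1)·0.000) / (-3) = 2.667
Iteration 2:
  u = (5 - (4)·-1.833 - (-1)·2.667) / (7) = 2.143
  v = (-11 - (1)·0.714 - (-1)·2.667) / (6) = -1.508
  w = (-8 - (1)·0.714 - (1)·-1.833) / (-3) = 2.294
Iteration 3:
  u = (5 - (4)·-1.508 - (-1)·2.294) / (7) = 1.904
  v = (-11 - (1)·2.143 - (-1)·2.294) / (6) = -1.808
  w = (-8 - (1)·2.143 - (1)·-1.508) / (-3) = 2.878
Residual b − A·x = (1.782, 0.822, 0.538); ∞-norm = 1.782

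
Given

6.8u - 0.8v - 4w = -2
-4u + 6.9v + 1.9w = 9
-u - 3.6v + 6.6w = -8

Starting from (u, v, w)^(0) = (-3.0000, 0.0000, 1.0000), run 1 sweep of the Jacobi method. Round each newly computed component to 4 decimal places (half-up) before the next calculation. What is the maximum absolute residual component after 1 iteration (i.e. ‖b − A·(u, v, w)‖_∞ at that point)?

18.2428

Iteration 1:
  u = (-2 - (-0.8)·0.0000 - (-4)·1.0000) / (6.8) = 0.2941
  v = (9 - (-4)·-3.0000 - (1.9)·1.0000) / (6.9) = -0.7101
  w = (-8 - (-1)·-3.0000 - (-3.6)·0.0000) / (6.6) = -1.6667
Residual b − A·x = (-11.2348, 18.2428, 0.7380); ∞-norm = 18.2428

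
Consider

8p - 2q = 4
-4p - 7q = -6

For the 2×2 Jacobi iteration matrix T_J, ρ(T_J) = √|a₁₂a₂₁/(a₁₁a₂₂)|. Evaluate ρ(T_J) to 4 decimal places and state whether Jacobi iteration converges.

a₁₂a₂₁/(a₁₁a₂₂) = (-2)·(-4) / ((8)·(-7)) = -0.142857
ρ = √|-0.142857| = √0.142857 = 0.3780
ρ < 1, so Jacobi converges

0.3780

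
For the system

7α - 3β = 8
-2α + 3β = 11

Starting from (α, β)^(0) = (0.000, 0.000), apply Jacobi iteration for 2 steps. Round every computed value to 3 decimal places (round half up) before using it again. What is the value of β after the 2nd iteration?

Iteration 1:
  α = (8 - (-3)·0.000) / (7) = 1.143
  β = (11 - (-2)·0.000) / (3) = 3.667
Iteration 2:
  α = (8 - (-3)·3.667) / (7) = 2.714
  β = (11 - (-2)·1.143) / (3) = 4.429

4.429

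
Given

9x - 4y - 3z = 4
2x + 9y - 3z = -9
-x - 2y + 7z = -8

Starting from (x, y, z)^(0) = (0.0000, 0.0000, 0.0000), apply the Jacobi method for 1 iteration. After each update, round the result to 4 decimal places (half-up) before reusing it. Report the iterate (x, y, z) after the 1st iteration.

(0.4444, -1.0000, -1.1429)

Iteration 1:
  x = (4 - (-4)·0.0000 - (-3)·0.0000) / (9) = 0.4444
  y = (-9 - (2)·0.0000 - (-3)·0.0000) / (9) = -1.0000
  z = (-8 - (-1)·0.0000 - (-2)·0.0000) / (7) = -1.1429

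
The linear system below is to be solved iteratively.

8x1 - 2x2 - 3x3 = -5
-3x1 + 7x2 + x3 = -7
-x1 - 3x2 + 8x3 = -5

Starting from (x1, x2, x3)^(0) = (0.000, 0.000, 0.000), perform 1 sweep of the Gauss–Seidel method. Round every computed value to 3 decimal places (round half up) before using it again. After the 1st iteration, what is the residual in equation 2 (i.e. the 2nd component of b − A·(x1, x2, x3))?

Iteration 1:
  x1 = (-5 - (-2)·0.000 - (-3)·0.000) / (8) = -0.625
  x2 = (-7 - (-3)·-0.625 - (1)·0.000) / (7) = -1.268
  x3 = (-5 - (-1)·-0.625 - (-3)·-1.268) / (8) = -1.179
Residual b − A·x = (-6.073, 1.180, 0.003)

1.180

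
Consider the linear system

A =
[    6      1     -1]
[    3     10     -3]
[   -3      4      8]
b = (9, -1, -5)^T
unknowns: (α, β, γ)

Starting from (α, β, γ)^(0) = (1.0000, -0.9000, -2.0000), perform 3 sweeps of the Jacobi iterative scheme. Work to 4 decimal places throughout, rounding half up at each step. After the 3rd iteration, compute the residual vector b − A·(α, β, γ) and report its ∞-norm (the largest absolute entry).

0.2180

Iteration 1:
  α = (9 - (1)·-0.9000 - (-1)·-2.0000) / (6) = 1.3167
  β = (-1 - (3)·1.0000 - (-3)·-2.0000) / (10) = -1.0000
  γ = (-5 - (-3)·1.0000 - (4)·-0.9000) / (8) = 0.2000
Iteration 2:
  α = (9 - (1)·-1.0000 - (-1)·0.2000) / (6) = 1.7000
  β = (-1 - (3)·1.3167 - (-3)·0.2000) / (10) = -0.4350
  γ = (-5 - (-3)·1.3167 - (4)·-1.0000) / (8) = 0.3688
Iteration 3:
  α = (9 - (1)·-0.4350 - (-1)·0.3688) / (6) = 1.6340
  β = (-1 - (3)·1.7000 - (-3)·0.3688) / (10) = -0.4994
  γ = (-5 - (-3)·1.7000 - (4)·-0.4350) / (8) = 0.2300
Residual b − A·x = (-0.0746, -0.2180, 0.0596); ∞-norm = 0.2180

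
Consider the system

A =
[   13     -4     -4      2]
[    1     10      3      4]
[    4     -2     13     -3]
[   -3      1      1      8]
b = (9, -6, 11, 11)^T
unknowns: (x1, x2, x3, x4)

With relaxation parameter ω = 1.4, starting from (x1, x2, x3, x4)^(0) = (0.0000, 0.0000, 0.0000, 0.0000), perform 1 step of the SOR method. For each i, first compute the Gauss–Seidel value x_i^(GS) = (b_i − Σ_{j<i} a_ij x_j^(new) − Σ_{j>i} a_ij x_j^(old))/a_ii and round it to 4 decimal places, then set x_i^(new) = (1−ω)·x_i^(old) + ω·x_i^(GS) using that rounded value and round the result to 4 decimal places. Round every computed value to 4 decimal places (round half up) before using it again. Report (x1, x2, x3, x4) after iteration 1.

Iteration 1:
  x1: GS value = (9 - (-4)·0.0000 - (-4)·0.0000 - (2)·0.0000) / (13) = 0.6923;  x1 ← (1−ω)·0.0000 + ω·0.6923 = 0.9692
  x2: GS value = (-6 - (1)·0.9692 - (3)·0.0000 - (4)·0.0000) / (10) = -0.6969;  x2 ← (1−ω)·0.0000 + ω·-0.6969 = -0.9757
  x3: GS value = (11 - (4)·0.9692 - (-2)·-0.9757 - (-3)·0.0000) / (13) = 0.3978;  x3 ← (1−ω)·0.0000 + ω·0.3978 = 0.5569
  x4: GS value = (11 - (-3)·0.9692 - (1)·-0.9757 - (1)·0.5569) / (8) = 1.7908;  x4 ← (1−ω)·0.0000 + ω·1.7908 = 2.5071

(0.9692, -0.9757, 0.5569, 2.5071)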